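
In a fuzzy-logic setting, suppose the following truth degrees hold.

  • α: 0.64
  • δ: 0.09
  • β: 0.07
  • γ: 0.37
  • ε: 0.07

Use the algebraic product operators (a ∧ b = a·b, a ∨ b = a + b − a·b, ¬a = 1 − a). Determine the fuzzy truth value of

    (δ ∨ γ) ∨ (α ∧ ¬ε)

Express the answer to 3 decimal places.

δ ∨ γ = a + b − a·b on (0.0900, 0.3700) = 0.4267
¬ε = 1 − 0.0700 = 0.9300
α ∧ ¬ε = a·b on (0.6400, 0.9300) = 0.5952
(δ ∨ γ) ∨ (α ∧ ¬ε) = a + b − a·b on (0.4267, 0.5952) = 0.7679

0.768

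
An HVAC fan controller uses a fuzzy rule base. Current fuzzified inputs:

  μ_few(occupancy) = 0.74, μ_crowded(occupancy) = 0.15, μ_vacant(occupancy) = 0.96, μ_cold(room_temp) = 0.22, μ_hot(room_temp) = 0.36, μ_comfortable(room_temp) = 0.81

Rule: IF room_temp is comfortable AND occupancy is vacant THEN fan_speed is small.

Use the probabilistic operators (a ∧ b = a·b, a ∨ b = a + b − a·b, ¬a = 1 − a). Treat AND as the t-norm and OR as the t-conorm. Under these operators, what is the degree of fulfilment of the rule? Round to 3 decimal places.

firing strength: comfortable=0.81, vacant=0.96; AND[a·b] → w = 0.7776

0.778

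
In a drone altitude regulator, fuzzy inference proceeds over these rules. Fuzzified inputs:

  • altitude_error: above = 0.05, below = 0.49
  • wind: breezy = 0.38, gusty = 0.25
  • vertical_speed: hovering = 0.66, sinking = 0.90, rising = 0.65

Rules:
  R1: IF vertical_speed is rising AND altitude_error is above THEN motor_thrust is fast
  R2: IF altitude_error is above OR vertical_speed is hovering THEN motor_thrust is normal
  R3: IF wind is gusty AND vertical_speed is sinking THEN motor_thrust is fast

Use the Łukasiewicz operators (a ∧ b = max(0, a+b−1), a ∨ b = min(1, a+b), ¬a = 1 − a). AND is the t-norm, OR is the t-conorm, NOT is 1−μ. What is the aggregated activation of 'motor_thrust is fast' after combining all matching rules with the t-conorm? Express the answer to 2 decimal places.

0.15

R1: rising=0.65, above=0.05; AND[max(0, a+b−1)] → w = 0.00
R2: above=0.05, hovering=0.66; OR[min(1, a+b)] → w = 0.71
R3: gusty=0.25, sinking=0.90; AND[max(0, a+b−1)] → w = 0.15
Rules with consequent 'fast': {R1, R3} → strengths 0.00, 0.15
Aggregate via t-conorm [min(1, a+b)]: 0.15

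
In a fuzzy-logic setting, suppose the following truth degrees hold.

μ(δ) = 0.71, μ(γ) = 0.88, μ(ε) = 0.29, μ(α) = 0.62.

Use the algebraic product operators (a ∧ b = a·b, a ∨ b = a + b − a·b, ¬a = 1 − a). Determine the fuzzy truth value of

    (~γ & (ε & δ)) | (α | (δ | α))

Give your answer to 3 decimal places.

~γ = 1 − 0.8800 = 0.1200
ε & δ = a·b on (0.2900, 0.7100) = 0.2059
~γ & (ε & δ) = a·b on (0.1200, 0.2059) = 0.0247
δ | α = a + b − a·b on (0.7100, 0.6200) = 0.8898
α | (δ | α) = a + b − a·b on (0.6200, 0.8898) = 0.9581
(~γ & (ε & δ)) | (α | (δ | α)) = a + b − a·b on (0.0247, 0.9581) = 0.9592

0.959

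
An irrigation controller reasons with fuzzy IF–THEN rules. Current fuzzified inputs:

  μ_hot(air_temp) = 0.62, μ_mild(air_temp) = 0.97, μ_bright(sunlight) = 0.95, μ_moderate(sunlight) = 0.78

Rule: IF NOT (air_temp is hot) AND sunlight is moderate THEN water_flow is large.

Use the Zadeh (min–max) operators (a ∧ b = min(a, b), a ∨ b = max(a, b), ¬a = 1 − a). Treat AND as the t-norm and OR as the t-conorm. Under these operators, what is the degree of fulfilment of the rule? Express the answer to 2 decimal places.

firing strength: ¬hot=1−0.62=0.38, moderate=0.78; AND[min(a, b)] → w = 0.38

0.38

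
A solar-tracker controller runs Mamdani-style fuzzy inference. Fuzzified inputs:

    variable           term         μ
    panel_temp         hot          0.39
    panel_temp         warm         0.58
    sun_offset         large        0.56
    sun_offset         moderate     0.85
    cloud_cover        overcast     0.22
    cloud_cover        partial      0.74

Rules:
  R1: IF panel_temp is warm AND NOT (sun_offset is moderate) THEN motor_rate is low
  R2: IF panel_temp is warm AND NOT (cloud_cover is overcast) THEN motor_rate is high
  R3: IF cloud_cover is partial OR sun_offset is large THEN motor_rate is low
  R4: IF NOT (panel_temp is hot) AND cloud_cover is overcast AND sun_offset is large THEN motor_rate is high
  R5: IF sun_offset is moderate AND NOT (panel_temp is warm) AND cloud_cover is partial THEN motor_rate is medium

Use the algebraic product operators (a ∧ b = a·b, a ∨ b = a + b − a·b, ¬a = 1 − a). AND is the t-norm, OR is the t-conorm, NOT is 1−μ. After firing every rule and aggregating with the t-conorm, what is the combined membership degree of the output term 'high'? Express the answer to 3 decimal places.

0.494

R1: warm=0.58, ¬moderate=1−0.85=0.15; AND[a·b] → w = 0.0870
R2: warm=0.58, ¬overcast=1−0.22=0.78; AND[a·b] → w = 0.4524
R3: partial=0.74, large=0.56; OR[a + b − a·b] → w = 0.8856
R4: ¬hot=1−0.39=0.61, overcast=0.22, large=0.56; AND[a·b] → w = 0.0752
R5: moderate=0.85, ¬warm=1−0.58=0.42, partial=0.74; AND[a·b] → w = 0.2642
Rules with consequent 'high': {R2, R4} → strengths 0.4524, 0.0752
Aggregate via t-conorm [a + b − a·b]: 0.4936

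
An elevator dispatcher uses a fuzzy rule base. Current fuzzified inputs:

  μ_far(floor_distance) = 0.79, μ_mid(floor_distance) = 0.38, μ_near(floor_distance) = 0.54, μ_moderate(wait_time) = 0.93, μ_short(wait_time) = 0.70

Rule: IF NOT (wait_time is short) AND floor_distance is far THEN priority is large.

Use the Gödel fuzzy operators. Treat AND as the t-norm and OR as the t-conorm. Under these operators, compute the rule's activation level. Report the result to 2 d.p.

firing strength: ¬short=1−0.70=0.30, far=0.79; AND[min(a, b)] → w = 0.30

0.30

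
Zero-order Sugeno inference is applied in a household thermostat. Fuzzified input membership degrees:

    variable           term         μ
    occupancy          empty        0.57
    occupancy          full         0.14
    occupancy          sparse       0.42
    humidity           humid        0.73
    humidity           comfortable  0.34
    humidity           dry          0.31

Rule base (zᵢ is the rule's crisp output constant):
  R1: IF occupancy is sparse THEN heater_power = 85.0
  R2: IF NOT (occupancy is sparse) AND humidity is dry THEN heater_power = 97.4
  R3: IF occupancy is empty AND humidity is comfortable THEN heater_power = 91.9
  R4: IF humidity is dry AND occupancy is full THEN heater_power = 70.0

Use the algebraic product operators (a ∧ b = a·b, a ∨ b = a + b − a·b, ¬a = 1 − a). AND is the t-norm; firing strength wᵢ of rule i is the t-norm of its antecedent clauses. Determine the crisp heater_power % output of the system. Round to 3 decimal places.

R1 (z=85.0): sparse=0.42 → w = 0.4200
R2 (z=97.4): ¬sparse=1−0.42=0.58, dry=0.31; AND[a·b] → w = 0.1798
R3 (z=91.9): empty=0.57, comfortable=0.34; AND[a·b] → w = 0.1938
R4 (z=70.0): dry=0.31, full=0.14; AND[a·b] → w = 0.0434
Weighted average = (0.4200·85.0 + 0.1798·97.4 + 0.1938·91.9 + 0.0434·70.0) / (0.4200 + 0.1798 + 0.1938 + 0.0434)
  = 74.0607 / 0.8370 = 88.484

88.484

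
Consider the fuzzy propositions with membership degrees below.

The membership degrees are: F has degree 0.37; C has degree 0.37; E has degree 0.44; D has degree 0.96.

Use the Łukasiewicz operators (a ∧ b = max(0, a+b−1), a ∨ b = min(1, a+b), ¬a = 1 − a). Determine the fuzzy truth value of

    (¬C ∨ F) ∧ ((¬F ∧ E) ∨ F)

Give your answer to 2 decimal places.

0.44

¬C = 1 − 0.37 = 0.63
¬C ∨ F = min(1, a+b) on (0.63, 0.37) = 1.00
¬F = 1 − 0.37 = 0.63
¬F ∧ E = max(0, a+b−1) on (0.63, 0.44) = 0.07
(¬F ∧ E) ∨ F = min(1, a+b) on (0.07, 0.37) = 0.44
(¬C ∨ F) ∧ ((¬F ∧ E) ∨ F) = max(0, a+b−1) on (1.00, 0.44) = 0.44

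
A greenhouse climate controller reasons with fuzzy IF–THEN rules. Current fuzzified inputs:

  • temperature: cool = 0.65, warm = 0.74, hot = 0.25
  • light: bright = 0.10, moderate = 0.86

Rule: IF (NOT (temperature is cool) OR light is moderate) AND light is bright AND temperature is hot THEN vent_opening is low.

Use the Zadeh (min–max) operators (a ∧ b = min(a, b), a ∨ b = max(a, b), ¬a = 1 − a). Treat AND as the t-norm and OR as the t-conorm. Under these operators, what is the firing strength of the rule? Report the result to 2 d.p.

0.10

firing strength: (¬cool=1−0.65=0.35 OR moderate=0.86) = 0.86; AND[min(a, b)] with bright=0.10, hot=0.25 → w = 0.10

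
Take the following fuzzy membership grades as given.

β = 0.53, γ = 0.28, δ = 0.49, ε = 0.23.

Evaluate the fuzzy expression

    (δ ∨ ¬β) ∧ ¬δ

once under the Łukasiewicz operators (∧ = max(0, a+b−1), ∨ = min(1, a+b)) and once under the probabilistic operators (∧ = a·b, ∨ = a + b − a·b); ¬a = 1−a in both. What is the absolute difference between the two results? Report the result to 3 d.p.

Under Łukasiewicz:
  ¬β = 1 − 0.53 = 0.47
  δ ∨ ¬β = min(1, a+b) on (0.49, 0.47) = 0.96
  ¬δ = 1 − 0.49 = 0.51
  (δ ∨ ¬β) ∧ ¬δ = max(0, a+b−1) on (0.96, 0.51) = 0.47
  → value = 0.4700
Under probabilistic:
  ¬β = 1 − 0.5300 = 0.4700
  δ ∨ ¬β = a + b − a·b on (0.4900, 0.4700) = 0.7297
  ¬δ = 1 − 0.4900 = 0.5100
  (δ ∨ ¬β) ∧ ¬δ = a·b on (0.7297, 0.5100) = 0.3721
  → value = 0.3721
|0.4700 − 0.3721| = 0.098

0.098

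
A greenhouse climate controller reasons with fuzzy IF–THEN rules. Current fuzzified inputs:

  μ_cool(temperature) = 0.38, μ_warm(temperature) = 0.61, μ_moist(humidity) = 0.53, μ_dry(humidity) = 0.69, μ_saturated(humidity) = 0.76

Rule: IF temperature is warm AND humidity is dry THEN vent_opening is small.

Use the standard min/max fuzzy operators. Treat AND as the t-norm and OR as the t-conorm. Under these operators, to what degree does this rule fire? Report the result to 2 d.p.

0.61

firing strength: warm=0.61, dry=0.69; AND[min(a, b)] → w = 0.61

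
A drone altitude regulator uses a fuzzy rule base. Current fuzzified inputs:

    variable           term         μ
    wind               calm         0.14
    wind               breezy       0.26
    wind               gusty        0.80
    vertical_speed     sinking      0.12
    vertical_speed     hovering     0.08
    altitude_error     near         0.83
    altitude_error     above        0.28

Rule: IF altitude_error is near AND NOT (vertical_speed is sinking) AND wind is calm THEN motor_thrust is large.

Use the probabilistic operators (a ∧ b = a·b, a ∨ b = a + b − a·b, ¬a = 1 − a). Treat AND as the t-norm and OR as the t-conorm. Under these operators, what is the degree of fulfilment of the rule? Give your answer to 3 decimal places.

firing strength: near=0.83, ¬sinking=1−0.12=0.88, calm=0.14; AND[a·b] → w = 0.1023

0.102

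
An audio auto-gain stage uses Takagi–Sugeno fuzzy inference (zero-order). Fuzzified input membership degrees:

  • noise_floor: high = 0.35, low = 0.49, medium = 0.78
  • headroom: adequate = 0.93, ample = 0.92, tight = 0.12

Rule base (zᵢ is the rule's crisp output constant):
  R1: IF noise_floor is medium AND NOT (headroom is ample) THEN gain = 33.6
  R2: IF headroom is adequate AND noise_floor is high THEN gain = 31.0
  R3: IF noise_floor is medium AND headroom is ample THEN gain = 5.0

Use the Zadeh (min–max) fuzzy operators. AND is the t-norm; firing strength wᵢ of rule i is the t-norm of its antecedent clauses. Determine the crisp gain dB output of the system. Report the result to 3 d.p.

R1 (z=33.6): medium=0.78, ¬ample=1−0.92=0.08; AND[min(a, b)] → w = 0.08
R2 (z=31.0): adequate=0.93, high=0.35; AND[min(a, b)] → w = 0.35
R3 (z=5.0): medium=0.78, ample=0.92; AND[min(a, b)] → w = 0.78
Weighted average = (0.08·33.6 + 0.35·31.0 + 0.78·5.0) / (0.08 + 0.35 + 0.78)
  = 17.4380 / 1.2100 = 14.412

14.412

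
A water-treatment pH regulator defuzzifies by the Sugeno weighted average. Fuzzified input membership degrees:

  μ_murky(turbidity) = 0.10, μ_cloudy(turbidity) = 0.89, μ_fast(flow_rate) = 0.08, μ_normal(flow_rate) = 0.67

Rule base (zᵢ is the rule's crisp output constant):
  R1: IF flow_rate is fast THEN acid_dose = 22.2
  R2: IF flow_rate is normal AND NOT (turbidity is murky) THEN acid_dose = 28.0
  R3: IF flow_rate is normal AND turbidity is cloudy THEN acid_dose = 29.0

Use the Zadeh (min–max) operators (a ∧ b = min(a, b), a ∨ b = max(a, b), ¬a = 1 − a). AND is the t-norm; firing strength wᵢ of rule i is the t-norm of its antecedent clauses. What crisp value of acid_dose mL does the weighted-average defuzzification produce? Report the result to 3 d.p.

28.145

R1 (z=22.2): fast=0.08 → w = 0.08
R2 (z=28.0): normal=0.67, ¬murky=1−0.10=0.90; AND[min(a, b)] → w = 0.67
R3 (z=29.0): normal=0.67, cloudy=0.89; AND[min(a, b)] → w = 0.67
Weighted average = (0.08·22.2 + 0.67·28.0 + 0.67·29.0) / (0.08 + 0.67 + 0.67)
  = 39.9660 / 1.4200 = 28.145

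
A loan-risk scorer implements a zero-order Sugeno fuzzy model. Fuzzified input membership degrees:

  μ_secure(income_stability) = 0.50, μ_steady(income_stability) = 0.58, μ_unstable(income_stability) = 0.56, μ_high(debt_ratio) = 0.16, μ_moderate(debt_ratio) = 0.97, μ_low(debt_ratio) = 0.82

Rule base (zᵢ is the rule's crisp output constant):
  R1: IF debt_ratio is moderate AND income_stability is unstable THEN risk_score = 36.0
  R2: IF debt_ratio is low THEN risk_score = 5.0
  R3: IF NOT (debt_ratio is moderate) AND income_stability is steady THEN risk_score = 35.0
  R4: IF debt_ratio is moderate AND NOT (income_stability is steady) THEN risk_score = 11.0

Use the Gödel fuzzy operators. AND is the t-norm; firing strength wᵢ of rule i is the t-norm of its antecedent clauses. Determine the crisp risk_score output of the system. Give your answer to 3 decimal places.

16.355

R1 (z=36.0): moderate=0.97, unstable=0.56; AND[min(a, b)] → w = 0.56
R2 (z=5.0): low=0.82 → w = 0.82
R3 (z=35.0): ¬moderate=1−0.97=0.03, steady=0.58; AND[min(a, b)] → w = 0.03
R4 (z=11.0): moderate=0.97, ¬steady=1−0.58=0.42; AND[min(a, b)] → w = 0.42
Weighted average = (0.56·36.0 + 0.82·5.0 + 0.03·35.0 + 0.42·11.0) / (0.56 + 0.82 + 0.03 + 0.42)
  = 29.9300 / 1.8300 = 16.355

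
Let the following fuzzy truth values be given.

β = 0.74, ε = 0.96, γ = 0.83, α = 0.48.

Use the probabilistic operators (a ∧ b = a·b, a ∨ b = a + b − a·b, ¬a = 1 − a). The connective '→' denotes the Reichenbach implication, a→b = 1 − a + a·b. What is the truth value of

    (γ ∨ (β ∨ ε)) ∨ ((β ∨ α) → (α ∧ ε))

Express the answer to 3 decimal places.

β ∨ ε = a + b − a·b on (0.7400, 0.9600) = 0.9896
γ ∨ (β ∨ ε) = a + b − a·b on (0.8300, 0.9896) = 0.9982
β ∨ α = a + b − a·b on (0.7400, 0.4800) = 0.8648
α ∧ ε = a·b on (0.4800, 0.9600) = 0.4608
(β ∨ α) → (α ∧ ε)  [Reichenbach: 1 − a + a·b] with a=0.8648, b=0.4608 → 0.5337
(γ ∨ (β ∨ ε)) ∨ ((β ∨ α) → (α ∧ ε)) = a + b − a·b on (0.9982, 0.5337) = 0.9992

0.999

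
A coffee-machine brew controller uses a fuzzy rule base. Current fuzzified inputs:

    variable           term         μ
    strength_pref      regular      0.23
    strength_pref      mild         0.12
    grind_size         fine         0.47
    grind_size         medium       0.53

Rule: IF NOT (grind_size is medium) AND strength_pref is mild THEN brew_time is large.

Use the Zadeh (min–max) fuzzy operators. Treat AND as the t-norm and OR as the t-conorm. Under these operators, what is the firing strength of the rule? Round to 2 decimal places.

firing strength: ¬medium=1−0.53=0.47, mild=0.12; AND[min(a, b)] → w = 0.12

0.12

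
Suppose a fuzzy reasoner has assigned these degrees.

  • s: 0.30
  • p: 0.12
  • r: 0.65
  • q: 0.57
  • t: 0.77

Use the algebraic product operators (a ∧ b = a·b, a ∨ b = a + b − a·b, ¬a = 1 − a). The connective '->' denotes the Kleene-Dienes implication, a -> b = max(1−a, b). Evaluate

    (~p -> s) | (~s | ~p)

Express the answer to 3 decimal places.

~p = 1 − 0.1200 = 0.8800
~p -> s  [Kleene-Dienes: max(1−a, b)] with a=0.8800, b=0.3000 → 0.3000
~s = 1 − 0.3000 = 0.7000
~p = 1 − 0.1200 = 0.8800
~s | ~p = a + b − a·b on (0.7000, 0.8800) = 0.9640
(~p -> s) | (~s | ~p) = a + b − a·b on (0.3000, 0.9640) = 0.9748

0.975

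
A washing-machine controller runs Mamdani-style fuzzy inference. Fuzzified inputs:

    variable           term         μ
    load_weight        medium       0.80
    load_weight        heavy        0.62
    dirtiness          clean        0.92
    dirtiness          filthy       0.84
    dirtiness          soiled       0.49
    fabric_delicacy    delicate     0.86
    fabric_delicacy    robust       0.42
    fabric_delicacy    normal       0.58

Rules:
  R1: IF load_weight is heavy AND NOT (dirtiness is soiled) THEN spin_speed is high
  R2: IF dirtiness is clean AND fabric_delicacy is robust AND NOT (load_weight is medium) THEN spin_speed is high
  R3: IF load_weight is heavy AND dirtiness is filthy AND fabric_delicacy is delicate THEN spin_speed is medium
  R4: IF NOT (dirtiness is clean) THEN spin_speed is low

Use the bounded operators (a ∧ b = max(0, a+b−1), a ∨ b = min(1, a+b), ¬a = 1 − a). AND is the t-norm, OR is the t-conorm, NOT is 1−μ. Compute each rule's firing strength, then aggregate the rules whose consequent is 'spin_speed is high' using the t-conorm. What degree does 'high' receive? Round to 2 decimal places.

R1: heavy=0.62, ¬soiled=1−0.49=0.51; AND[max(0, a+b−1)] → w = 0.13
R2: clean=0.92, robust=0.42, ¬medium=1−0.80=0.20; AND[max(0, a+b−1)] → w = 0.00
R3: heavy=0.62, filthy=0.84, delicate=0.86; AND[max(0, a+b−1)] → w = 0.32
R4: ¬clean=1−0.92=0.08 → w = 0.08
Rules with consequent 'high': {R1, R2} → strengths 0.13, 0.00
Aggregate via t-conorm [min(1, a+b)]: 0.13

0.13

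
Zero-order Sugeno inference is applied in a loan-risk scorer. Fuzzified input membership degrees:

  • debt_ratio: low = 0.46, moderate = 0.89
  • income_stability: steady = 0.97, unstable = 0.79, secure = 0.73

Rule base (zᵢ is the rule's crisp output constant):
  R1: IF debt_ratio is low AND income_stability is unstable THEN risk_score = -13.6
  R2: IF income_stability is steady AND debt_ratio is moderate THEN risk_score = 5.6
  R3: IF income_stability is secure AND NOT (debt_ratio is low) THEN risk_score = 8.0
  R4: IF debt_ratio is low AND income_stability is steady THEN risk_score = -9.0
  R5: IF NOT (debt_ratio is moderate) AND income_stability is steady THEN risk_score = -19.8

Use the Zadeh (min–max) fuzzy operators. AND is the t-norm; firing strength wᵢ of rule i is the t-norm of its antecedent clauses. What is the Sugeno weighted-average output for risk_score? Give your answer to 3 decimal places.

-1.329

R1 (z=-13.6): low=0.46, unstable=0.79; AND[min(a, b)] → w = 0.46
R2 (z=5.6): steady=0.97, moderate=0.89; AND[min(a, b)] → w = 0.89
R3 (z=8.0): secure=0.73, ¬low=1−0.46=0.54; AND[min(a, b)] → w = 0.54
R4 (z=-9.0): low=0.46, steady=0.97; AND[min(a, b)] → w = 0.46
R5 (z=-19.8): ¬moderate=1−0.89=0.11, steady=0.97; AND[min(a, b)] → w = 0.11
Weighted average = (0.46·-13.6 + 0.89·5.6 + 0.54·8.0 + 0.46·-9.0 + 0.11·-19.8) / (0.46 + 0.89 + 0.54 + 0.46 + 0.11)
  = -3.2700 / 2.4600 = -1.329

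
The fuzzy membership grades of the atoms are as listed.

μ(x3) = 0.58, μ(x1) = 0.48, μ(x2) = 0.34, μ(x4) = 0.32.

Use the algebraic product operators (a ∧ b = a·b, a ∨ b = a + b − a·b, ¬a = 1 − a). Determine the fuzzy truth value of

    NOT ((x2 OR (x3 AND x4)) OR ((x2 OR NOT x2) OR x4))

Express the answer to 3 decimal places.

x3 AND x4 = a·b on (0.5800, 0.3200) = 0.1856
x2 OR (x3 AND x4) = a + b − a·b on (0.3400, 0.1856) = 0.4625
NOT x2 = 1 − 0.3400 = 0.6600
x2 OR NOT x2 = a + b − a·b on (0.3400, 0.6600) = 0.7756
(x2 OR NOT x2) OR x4 = a + b − a·b on (0.7756, 0.3200) = 0.8474
(x2 OR (x3 AND x4)) OR ((x2 OR NOT x2) OR x4) = a + b − a·b on (0.4625, 0.8474) = 0.9180
NOT ((x2 OR (x3 AND x4)) OR ((x2 OR NOT x2) OR x4)) = 1 − 0.9180 = 0.0820

0.082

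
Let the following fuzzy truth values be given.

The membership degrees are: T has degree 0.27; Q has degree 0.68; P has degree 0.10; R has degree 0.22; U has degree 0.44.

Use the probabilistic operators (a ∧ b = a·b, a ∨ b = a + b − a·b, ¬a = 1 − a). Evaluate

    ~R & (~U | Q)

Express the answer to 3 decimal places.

0.670

~R = 1 − 0.2200 = 0.7800
~U = 1 − 0.4400 = 0.5600
~U | Q = a + b − a·b on (0.5600, 0.6800) = 0.8592
~R & (~U | Q) = a·b on (0.7800, 0.8592) = 0.6702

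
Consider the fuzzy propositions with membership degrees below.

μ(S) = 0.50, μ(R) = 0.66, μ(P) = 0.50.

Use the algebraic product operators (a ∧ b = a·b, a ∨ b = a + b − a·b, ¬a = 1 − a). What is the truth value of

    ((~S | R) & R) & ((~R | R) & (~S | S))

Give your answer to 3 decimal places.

~S = 1 − 0.5000 = 0.5000
~S | R = a + b − a·b on (0.5000, 0.6600) = 0.8300
(~S | R) & R = a·b on (0.8300, 0.6600) = 0.5478
~R = 1 − 0.6600 = 0.3400
~R | R = a + b − a·b on (0.3400, 0.6600) = 0.7756
~S = 1 − 0.5000 = 0.5000
~S | S = a + b − a·b on (0.5000, 0.5000) = 0.7500
(~R | R) & (~S | S) = a·b on (0.7756, 0.7500) = 0.5817
((~S | R) & R) & ((~R | R) & (~S | S)) = a·b on (0.5478, 0.5817) = 0.3187

0.319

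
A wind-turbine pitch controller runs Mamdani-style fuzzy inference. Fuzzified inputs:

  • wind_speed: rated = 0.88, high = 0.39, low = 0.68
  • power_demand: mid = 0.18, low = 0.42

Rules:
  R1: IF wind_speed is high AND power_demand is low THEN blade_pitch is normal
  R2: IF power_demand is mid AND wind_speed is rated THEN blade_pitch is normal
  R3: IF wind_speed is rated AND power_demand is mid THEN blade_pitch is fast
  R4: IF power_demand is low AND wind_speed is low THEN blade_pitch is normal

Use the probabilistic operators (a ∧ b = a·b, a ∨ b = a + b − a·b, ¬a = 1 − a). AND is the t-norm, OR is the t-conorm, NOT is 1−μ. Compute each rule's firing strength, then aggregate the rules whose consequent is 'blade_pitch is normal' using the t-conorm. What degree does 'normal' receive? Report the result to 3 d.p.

0.497

R1: high=0.39, low=0.42; AND[a·b] → w = 0.1638
R2: mid=0.18, rated=0.88; AND[a·b] → w = 0.1584
R3: rated=0.88, mid=0.18; AND[a·b] → w = 0.1584
R4: low=0.42, low=0.68; AND[a·b] → w = 0.2856
Rules with consequent 'normal': {R1, R2, R4} → strengths 0.1638, 0.1584, 0.2856
Aggregate via t-conorm [a + b − a·b]: 0.4972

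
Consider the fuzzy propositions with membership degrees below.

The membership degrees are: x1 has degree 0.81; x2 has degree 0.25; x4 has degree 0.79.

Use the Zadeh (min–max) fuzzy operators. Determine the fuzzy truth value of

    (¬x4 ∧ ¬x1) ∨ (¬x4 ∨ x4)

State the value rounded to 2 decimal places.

¬x4 = 1 − 0.79 = 0.21
¬x1 = 1 − 0.81 = 0.19
¬x4 ∧ ¬x1 = min(a, b) on (0.21, 0.19) = 0.19
¬x4 = 1 − 0.79 = 0.21
¬x4 ∨ x4 = max(a, b) on (0.21, 0.79) = 0.79
(¬x4 ∧ ¬x1) ∨ (¬x4 ∨ x4) = max(a, b) on (0.19, 0.79) = 0.79

0.79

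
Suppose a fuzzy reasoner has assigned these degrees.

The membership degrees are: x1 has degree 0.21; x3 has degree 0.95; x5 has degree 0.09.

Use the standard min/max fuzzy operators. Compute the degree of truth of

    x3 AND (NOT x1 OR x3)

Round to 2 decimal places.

NOT x1 = 1 − 0.21 = 0.79
NOT x1 OR x3 = max(a, b) on (0.79, 0.95) = 0.95
x3 AND (NOT x1 OR x3) = min(a, b) on (0.95, 0.95) = 0.95

0.95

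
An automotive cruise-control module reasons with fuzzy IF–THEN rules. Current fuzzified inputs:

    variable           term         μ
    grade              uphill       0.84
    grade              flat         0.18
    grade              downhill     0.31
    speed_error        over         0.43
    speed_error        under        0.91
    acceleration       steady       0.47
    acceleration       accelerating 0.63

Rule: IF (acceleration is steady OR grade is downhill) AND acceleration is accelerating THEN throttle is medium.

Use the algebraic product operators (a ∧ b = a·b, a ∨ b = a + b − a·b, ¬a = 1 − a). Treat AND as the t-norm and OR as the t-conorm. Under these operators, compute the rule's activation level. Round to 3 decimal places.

0.400

firing strength: (steady=0.47 OR downhill=0.31) = 0.6343; AND[a·b] with accelerating=0.63 → w = 0.3996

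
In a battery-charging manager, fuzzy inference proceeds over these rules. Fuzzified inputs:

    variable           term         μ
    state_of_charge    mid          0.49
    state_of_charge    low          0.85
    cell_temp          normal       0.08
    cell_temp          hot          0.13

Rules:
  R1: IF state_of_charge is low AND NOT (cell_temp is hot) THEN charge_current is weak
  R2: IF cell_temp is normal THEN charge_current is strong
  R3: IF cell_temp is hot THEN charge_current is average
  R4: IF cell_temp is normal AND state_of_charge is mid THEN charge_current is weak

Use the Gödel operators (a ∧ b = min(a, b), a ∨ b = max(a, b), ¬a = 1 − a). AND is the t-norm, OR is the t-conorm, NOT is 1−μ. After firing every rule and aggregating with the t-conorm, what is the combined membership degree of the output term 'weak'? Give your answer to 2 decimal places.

R1: low=0.85, ¬hot=1−0.13=0.87; AND[min(a, b)] → w = 0.85
R2: normal=0.08 → w = 0.08
R3: hot=0.13 → w = 0.13
R4: normal=0.08, mid=0.49; AND[min(a, b)] → w = 0.08
Rules with consequent 'weak': {R1, R4} → strengths 0.85, 0.08
Aggregate via t-conorm [max(a, b)]: 0.85

0.85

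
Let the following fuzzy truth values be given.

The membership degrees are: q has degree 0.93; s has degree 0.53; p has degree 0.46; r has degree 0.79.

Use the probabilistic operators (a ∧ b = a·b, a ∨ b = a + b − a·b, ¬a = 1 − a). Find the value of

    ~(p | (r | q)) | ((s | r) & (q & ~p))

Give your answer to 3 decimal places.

0.457

r | q = a + b − a·b on (0.7900, 0.9300) = 0.9853
p | (r | q) = a + b − a·b on (0.4600, 0.9853) = 0.9921
~(p | (r | q)) = 1 − 0.9921 = 0.0079
s | r = a + b − a·b on (0.5300, 0.7900) = 0.9013
~p = 1 − 0.4600 = 0.5400
q & ~p = a·b on (0.9300, 0.5400) = 0.5022
(s | r) & (q & ~p) = a·b on (0.9013, 0.5022) = 0.4526
~(p | (r | q)) | ((s | r) & (q & ~p)) = a + b − a·b on (0.0079, 0.4526) = 0.4570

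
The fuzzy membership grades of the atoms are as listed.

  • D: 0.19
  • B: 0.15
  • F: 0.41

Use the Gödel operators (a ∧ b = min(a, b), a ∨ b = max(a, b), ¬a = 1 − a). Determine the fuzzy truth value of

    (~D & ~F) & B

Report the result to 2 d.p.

0.15

~D = 1 − 0.19 = 0.81
~F = 1 − 0.41 = 0.59
~D & ~F = min(a, b) on (0.81, 0.59) = 0.59
(~D & ~F) & B = min(a, b) on (0.59, 0.15) = 0.15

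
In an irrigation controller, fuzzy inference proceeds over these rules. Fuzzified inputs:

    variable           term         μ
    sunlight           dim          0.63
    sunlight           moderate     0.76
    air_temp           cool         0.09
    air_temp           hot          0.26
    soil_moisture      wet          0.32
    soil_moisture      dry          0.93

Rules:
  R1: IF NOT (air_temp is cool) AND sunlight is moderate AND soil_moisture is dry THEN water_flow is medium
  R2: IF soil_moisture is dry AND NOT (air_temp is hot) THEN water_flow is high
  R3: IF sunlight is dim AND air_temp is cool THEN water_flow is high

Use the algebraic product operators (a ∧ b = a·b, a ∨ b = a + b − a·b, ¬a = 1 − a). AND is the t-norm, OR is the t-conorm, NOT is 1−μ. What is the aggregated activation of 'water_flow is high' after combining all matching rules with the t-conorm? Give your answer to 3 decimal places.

R1: ¬cool=1−0.09=0.91, moderate=0.76, dry=0.93; AND[a·b] → w = 0.6432
R2: dry=0.93, ¬hot=1−0.26=0.74; AND[a·b] → w = 0.6882
R3: dim=0.63, cool=0.09; AND[a·b] → w = 0.0567
Rules with consequent 'high': {R2, R3} → strengths 0.6882, 0.0567
Aggregate via t-conorm [a + b − a·b]: 0.7059

0.706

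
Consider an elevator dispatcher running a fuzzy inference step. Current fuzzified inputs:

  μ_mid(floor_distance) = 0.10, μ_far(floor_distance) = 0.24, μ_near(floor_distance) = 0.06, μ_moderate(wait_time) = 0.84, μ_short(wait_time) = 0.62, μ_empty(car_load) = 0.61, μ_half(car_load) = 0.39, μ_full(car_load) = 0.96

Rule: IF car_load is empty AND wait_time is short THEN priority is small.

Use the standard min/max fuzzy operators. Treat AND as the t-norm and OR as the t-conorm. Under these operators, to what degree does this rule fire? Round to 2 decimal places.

firing strength: empty=0.61, short=0.62; AND[min(a, b)] → w = 0.61

0.61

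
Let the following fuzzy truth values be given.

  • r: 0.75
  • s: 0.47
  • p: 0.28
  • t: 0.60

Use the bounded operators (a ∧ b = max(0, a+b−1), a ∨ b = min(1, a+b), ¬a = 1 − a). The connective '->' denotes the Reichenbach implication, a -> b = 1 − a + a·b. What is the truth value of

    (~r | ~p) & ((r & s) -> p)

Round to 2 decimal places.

~r = 1 − 0.75 = 0.25
~p = 1 − 0.28 = 0.72
~r | ~p = min(1, a+b) on (0.25, 0.72) = 0.97
r & s = max(0, a+b−1) on (0.75, 0.47) = 0.22
(r & s) -> p  [Reichenbach: 1 − a + a·b] with a=0.22, b=0.28 → 0.84
(~r | ~p) & ((r & s) -> p) = max(0, a+b−1) on (0.97, 0.84) = 0.81

0.81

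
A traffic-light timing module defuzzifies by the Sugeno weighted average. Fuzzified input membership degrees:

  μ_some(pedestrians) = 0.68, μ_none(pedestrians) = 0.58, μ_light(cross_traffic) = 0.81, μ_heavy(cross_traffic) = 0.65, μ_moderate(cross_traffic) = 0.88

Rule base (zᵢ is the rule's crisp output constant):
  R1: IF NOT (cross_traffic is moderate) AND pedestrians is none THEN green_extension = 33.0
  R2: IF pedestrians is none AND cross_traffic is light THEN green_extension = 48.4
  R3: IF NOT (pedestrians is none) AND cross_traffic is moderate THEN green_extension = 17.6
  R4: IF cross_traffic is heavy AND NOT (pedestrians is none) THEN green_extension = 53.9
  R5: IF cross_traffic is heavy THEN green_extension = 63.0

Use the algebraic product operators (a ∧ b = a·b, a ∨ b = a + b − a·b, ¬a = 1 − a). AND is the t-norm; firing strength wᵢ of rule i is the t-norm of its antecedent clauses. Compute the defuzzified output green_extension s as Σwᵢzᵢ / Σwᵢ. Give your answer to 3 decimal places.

R1 (z=33.0): ¬moderate=1−0.88=0.12, none=0.58; AND[a·b] → w = 0.0696
R2 (z=48.4): none=0.58, light=0.81; AND[a·b] → w = 0.4698
R3 (z=17.6): ¬none=1−0.58=0.42, moderate=0.88; AND[a·b] → w = 0.3696
R4 (z=53.9): heavy=0.65, ¬none=1−0.58=0.42; AND[a·b] → w = 0.2730
R5 (z=63.0): heavy=0.65 → w = 0.6500
Weighted average = (0.0696·33.0 + 0.4698·48.4 + 0.3696·17.6 + 0.2730·53.9 + 0.6500·63.0) / (0.0696 + 0.4698 + 0.3696 + 0.2730 + 0.6500)
  = 87.2048 / 1.8320 = 47.601

47.601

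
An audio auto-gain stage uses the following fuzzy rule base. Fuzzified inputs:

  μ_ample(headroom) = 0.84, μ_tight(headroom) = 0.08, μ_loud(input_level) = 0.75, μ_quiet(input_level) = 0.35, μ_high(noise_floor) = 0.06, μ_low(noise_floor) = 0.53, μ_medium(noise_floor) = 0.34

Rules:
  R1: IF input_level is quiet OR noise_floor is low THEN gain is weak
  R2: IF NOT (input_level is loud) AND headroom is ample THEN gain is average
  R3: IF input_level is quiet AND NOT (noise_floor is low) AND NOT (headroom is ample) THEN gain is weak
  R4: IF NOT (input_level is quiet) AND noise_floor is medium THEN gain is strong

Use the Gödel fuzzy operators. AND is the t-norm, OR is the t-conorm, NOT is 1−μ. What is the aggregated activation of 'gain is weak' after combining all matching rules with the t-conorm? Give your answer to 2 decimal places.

R1: quiet=0.35, low=0.53; OR[max(a, b)] → w = 0.53
R2: ¬loud=1−0.75=0.25, ample=0.84; AND[min(a, b)] → w = 0.25
R3: quiet=0.35, ¬low=1−0.53=0.47, ¬ample=1−0.84=0.16; AND[min(a, b)] → w = 0.16
R4: ¬quiet=1−0.35=0.65, medium=0.34; AND[min(a, b)] → w = 0.34
Rules with consequent 'weak': {R1, R3} → strengths 0.53, 0.16
Aggregate via t-conorm [max(a, b)]: 0.53

0.53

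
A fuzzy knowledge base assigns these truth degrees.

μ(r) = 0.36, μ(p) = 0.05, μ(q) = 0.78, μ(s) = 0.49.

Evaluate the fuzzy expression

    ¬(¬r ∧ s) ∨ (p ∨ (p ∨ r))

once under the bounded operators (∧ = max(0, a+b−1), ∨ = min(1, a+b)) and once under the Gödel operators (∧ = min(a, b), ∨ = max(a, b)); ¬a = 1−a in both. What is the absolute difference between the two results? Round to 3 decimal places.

Under bounded:
  ¬r = 1 − 0.36 = 0.64
  ¬r ∧ s = max(0, a+b−1) on (0.64, 0.49) = 0.13
  ¬(¬r ∧ s) = 1 − 0.13 = 0.87
  p ∨ r = min(1, a+b) on (0.05, 0.36) = 0.41
  p ∨ (p ∨ r) = min(1, a+b) on (0.05, 0.41) = 0.46
  ¬(¬r ∧ s) ∨ (p ∨ (p ∨ r)) = min(1, a+b) on (0.87, 0.46) = 1.00
  → value = 1.0000
Under Gödel:
  ¬r = 1 − 0.36 = 0.64
  ¬r ∧ s = min(a, b) on (0.64, 0.49) = 0.49
  ¬(¬r ∧ s) = 1 − 0.49 = 0.51
  p ∨ r = max(a, b) on (0.05, 0.36) = 0.36
  p ∨ (p ∨ r) = max(a, b) on (0.05, 0.36) = 0.36
  ¬(¬r ∧ s) ∨ (p ∨ (p ∨ r)) = max(a, b) on (0.51, 0.36) = 0.51
  → value = 0.5100
|1.0000 − 0.5100| = 0.490

0.490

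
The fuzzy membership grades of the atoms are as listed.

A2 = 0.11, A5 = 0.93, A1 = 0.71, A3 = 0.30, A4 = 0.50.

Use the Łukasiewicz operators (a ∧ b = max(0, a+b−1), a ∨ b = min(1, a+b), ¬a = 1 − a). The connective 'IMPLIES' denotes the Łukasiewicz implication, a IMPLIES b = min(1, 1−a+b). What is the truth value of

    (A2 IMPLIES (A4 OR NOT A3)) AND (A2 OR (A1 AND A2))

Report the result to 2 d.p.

NOT A3 = 1 − 0.30 = 0.70
A4 OR NOT A3 = min(1, a+b) on (0.50, 0.70) = 1.00
A2 IMPLIES (A4 OR NOT A3)  [Łukasiewicz: min(1, 1−a+b)] with a=0.11, b=1.00 → 1.00
A1 AND A2 = max(0, a+b−1) on (0.71, 0.11) = 0.00
A2 OR (A1 AND A2) = min(1, a+b) on (0.11, 0.00) = 0.11
(A2 IMPLIES (A4 OR NOT A3)) AND (A2 OR (A1 AND A2)) = max(0, a+b−1) on (1.00, 0.11) = 0.11

0.11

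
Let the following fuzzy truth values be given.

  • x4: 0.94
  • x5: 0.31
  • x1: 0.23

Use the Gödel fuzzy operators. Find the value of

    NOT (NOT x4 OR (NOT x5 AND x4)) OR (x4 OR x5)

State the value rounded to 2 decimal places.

NOT x4 = 1 − 0.94 = 0.06
NOT x5 = 1 − 0.31 = 0.69
NOT x5 AND x4 = min(a, b) on (0.69, 0.94) = 0.69
NOT x4 OR (NOT x5 AND x4) = max(a, b) on (0.06, 0.69) = 0.69
NOT (NOT x4 OR (NOT x5 AND x4)) = 1 − 0.69 = 0.31
x4 OR x5 = max(a, b) on (0.94, 0.31) = 0.94
NOT (NOT x4 OR (NOT x5 AND x4)) OR (x4 OR x5) = max(a, b) on (0.31, 0.94) = 0.94

0.94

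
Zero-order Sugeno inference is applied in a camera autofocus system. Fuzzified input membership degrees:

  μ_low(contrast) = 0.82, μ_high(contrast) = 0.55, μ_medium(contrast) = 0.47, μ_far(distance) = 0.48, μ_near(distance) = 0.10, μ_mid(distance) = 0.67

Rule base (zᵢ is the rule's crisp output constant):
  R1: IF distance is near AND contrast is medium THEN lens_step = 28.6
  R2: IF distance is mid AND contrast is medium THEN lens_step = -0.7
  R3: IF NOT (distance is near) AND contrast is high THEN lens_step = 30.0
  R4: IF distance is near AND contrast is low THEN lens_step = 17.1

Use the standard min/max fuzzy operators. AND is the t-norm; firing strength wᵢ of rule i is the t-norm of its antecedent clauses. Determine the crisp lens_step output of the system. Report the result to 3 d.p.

R1 (z=28.6): near=0.10, medium=0.47; AND[min(a, b)] → w = 0.10
R2 (z=-0.7): mid=0.67, medium=0.47; AND[min(a, b)] → w = 0.47
R3 (z=30.0): ¬near=1−0.10=0.90, high=0.55; AND[min(a, b)] → w = 0.55
R4 (z=17.1): near=0.10, low=0.82; AND[min(a, b)] → w = 0.10
Weighted average = (0.10·28.6 + 0.47·-0.7 + 0.55·30.0 + 0.10·17.1) / (0.10 + 0.47 + 0.55 + 0.10)
  = 20.7410 / 1.2200 = 17.001

17.001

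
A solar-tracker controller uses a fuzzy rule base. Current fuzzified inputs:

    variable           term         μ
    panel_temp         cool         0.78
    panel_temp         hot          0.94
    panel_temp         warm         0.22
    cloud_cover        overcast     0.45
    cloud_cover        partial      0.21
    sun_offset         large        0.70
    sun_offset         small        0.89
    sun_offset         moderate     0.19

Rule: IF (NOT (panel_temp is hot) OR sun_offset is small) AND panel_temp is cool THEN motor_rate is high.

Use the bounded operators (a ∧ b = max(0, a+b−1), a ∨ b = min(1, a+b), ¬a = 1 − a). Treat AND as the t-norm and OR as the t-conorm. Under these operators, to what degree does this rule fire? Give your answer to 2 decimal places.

0.73

firing strength: (¬hot=1−0.94=0.06 OR small=0.89) = 0.95; AND[max(0, a+b−1)] with cool=0.78 → w = 0.73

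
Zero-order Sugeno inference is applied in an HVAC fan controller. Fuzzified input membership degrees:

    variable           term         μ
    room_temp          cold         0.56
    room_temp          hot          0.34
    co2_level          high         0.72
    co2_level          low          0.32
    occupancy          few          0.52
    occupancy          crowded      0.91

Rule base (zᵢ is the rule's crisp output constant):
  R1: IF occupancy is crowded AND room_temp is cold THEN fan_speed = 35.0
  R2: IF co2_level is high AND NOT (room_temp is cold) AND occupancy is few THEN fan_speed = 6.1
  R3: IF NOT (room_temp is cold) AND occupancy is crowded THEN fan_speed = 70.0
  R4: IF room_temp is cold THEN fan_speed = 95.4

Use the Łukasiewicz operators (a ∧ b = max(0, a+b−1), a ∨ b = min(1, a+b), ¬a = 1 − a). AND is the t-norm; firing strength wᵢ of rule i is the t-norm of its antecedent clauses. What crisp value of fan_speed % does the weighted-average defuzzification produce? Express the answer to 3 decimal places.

R1 (z=35.0): crowded=0.91, cold=0.56; AND[max(0, a+b−1)] → w = 0.47
R2 (z=6.1): high=0.72, ¬cold=1−0.56=0.44, few=0.52; AND[max(0, a+b−1)] → w = 0.00
R3 (z=70.0): ¬cold=1−0.56=0.44, crowded=0.91; AND[max(0, a+b−1)] → w = 0.35
R4 (z=95.4): cold=0.56 → w = 0.56
Weighted average = (0.47·35.0 + 0.00·6.1 + 0.35·70.0 + 0.56·95.4) / (0.47 + 0.00 + 0.35 + 0.56)
  = 94.3740 / 1.3800 = 68.387

68.387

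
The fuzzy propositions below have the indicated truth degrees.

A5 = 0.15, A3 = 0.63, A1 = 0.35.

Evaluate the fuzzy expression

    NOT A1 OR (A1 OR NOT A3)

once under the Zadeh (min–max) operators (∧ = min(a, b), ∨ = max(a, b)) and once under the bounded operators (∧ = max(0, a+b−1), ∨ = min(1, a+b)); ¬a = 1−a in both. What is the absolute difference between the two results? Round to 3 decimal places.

0.350

Under Zadeh (min–max):
  NOT A1 = 1 − 0.35 = 0.65
  NOT A3 = 1 − 0.63 = 0.37
  A1 OR NOT A3 = max(a, b) on (0.35, 0.37) = 0.37
  NOT A1 OR (A1 OR NOT A3) = max(a, b) on (0.65, 0.37) = 0.65
  → value = 0.6500
Under bounded:
  NOT A1 = 1 − 0.35 = 0.65
  NOT A3 = 1 − 0.63 = 0.37
  A1 OR NOT A3 = min(1, a+b) on (0.35, 0.37) = 0.72
  NOT A1 OR (A1 OR NOT A3) = min(1, a+b) on (0.65, 0.72) = 1.00
  → value = 1.0000
|0.6500 − 1.0000| = 0.350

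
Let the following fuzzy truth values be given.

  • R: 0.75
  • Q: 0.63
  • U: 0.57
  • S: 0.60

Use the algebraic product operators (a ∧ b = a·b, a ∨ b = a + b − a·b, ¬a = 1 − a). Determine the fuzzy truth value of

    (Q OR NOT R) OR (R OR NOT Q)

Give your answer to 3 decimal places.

0.956

NOT R = 1 − 0.7500 = 0.2500
Q OR NOT R = a + b − a·b on (0.6300, 0.2500) = 0.7225
NOT Q = 1 − 0.6300 = 0.3700
R OR NOT Q = a + b − a·b on (0.7500, 0.3700) = 0.8425
(Q OR NOT R) OR (R OR NOT Q) = a + b − a·b on (0.7225, 0.8425) = 0.9563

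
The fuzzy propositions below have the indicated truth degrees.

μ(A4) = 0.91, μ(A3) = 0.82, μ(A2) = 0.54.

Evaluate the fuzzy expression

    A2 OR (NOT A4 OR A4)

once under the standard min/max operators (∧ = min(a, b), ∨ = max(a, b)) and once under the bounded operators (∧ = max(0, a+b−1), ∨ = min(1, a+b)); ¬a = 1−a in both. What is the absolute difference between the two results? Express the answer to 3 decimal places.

0.090

Under standard min/max:
  NOT A4 = 1 − 0.91 = 0.09
  NOT A4 OR A4 = max(a, b) on (0.09, 0.91) = 0.91
  A2 OR (NOT A4 OR A4) = max(a, b) on (0.54, 0.91) = 0.91
  → value = 0.9100
Under bounded:
  NOT A4 = 1 − 0.91 = 0.09
  NOT A4 OR A4 = min(1, a+b) on (0.09, 0.91) = 1.00
  A2 OR (NOT A4 OR A4) = min(1, a+b) on (0.54, 1.00) = 1.00
  → value = 1.0000
|0.9100 − 1.0000| = 0.090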